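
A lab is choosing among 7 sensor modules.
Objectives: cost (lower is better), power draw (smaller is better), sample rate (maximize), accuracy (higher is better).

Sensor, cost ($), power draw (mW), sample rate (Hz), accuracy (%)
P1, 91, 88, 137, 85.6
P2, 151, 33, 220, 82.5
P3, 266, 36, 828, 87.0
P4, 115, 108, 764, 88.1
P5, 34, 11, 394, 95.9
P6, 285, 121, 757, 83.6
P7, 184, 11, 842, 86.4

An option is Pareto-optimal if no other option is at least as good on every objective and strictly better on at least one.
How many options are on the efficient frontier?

4

P1: dominated by P5 (cost 34≤91, power draw 11≤88, sample rate 394≥137, accuracy 95.9≥85.6).
P2: dominated by P5 (cost 34≤151, power draw 11≤33, sample rate 394≥220, accuracy 95.9≥82.5).
P3: not dominated.
P4: not dominated.
P5: not dominated (best cost).
P6: dominated by P3 (cost 266≤285, power draw 36≤121, sample rate 828≥757, accuracy 87.0≥83.6).
P7: not dominated (best sample rate).
Pareto-optimal: P3, P4, P5, P7 → 4.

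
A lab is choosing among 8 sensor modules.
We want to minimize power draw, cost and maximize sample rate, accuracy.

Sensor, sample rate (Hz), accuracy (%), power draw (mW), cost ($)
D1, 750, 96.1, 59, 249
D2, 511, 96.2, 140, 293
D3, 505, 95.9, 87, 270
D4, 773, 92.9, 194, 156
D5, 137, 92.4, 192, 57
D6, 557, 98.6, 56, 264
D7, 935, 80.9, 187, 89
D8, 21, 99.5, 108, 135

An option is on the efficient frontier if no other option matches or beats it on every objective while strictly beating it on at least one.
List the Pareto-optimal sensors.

D1: not dominated.
D2: dominated by D6 (sample rate 557≥511, accuracy 98.6≥96.2, power draw 56≤140, cost 264≤293).
D3: dominated by D1 (sample rate 750≥505, accuracy 96.1≥95.9, power draw 59≤87, cost 249≤270).
D4: not dominated.
D5: not dominated (best cost).
D6: not dominated (best power draw).
D7: not dominated (best sample rate).
D8: not dominated (best accuracy).

D1, D4, D5, D6, D7, D8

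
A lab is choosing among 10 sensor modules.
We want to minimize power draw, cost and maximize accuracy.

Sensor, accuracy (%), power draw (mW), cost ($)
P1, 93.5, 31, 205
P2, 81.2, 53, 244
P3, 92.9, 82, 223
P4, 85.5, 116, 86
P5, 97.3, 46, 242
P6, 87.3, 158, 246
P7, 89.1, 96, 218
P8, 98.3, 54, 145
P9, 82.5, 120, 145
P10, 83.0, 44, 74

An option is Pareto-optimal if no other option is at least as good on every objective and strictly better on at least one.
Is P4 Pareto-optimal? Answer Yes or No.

Yes

P1: worse on cost (205 vs 86).
P2: worse on accuracy (81.2 vs 85.5).
P3: worse on cost (223 vs 86).
P5: worse on cost (242 vs 86).
P6: worse on power draw (158 vs 116).
P7: worse on cost (218 vs 86).
P8: worse on cost (145 vs 86).
P9: worse on accuracy (82.5 vs 85.5).
P10: worse on accuracy (83.0 vs 85.5).
No option is at least as good as P4 on every objective and strictly better on one.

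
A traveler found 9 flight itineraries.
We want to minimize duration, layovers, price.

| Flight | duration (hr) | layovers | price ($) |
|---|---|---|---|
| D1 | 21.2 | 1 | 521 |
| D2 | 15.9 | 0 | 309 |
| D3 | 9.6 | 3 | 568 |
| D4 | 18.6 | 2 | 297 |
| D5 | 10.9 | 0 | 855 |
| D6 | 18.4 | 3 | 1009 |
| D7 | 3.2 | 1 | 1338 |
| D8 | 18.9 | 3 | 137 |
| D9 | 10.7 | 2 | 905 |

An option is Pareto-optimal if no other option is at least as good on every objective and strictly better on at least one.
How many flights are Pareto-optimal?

7

D1: dominated by D2 (duration 15.9≤21.2, layovers 0≤1, price 309≤521).
D2: not dominated.
D3: not dominated.
D4: not dominated.
D5: not dominated.
D6: dominated by D2 (duration 15.9≤18.4, layovers 0≤3, price 309≤1009).
D7: not dominated (best duration).
D8: not dominated (best price).
D9: not dominated.
Pareto-optimal: D2, D3, D4, D5, D7, D8, D9 → 7.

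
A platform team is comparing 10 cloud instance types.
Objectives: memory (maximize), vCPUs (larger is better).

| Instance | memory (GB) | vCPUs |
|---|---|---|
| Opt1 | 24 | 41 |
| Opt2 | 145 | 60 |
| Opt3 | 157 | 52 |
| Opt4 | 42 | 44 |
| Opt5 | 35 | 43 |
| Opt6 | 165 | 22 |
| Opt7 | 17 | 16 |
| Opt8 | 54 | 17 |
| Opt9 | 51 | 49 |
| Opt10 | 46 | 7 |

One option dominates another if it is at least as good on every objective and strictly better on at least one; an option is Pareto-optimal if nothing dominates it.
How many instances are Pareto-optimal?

Opt1: dominated by Opt2 (memory 145≥24, vCPUs 60≥41).
Opt2: not dominated (best vCPUs).
Opt3: not dominated.
Opt4: dominated by Opt2 (memory 145≥42, vCPUs 60≥44).
Opt5: dominated by Opt2 (memory 145≥35, vCPUs 60≥43).
Opt6: not dominated (best memory).
Opt7: dominated by Opt1 (memory 24≥17, vCPUs 41≥16).
Opt8: dominated by Opt2 (memory 145≥54, vCPUs 60≥17).
Opt9: dominated by Opt2 (memory 145≥51, vCPUs 60≥49).
Opt10: dominated by Opt2 (memory 145≥46, vCPUs 60≥7).
Pareto-optimal: Opt2, Opt3, Opt6 → 3.

3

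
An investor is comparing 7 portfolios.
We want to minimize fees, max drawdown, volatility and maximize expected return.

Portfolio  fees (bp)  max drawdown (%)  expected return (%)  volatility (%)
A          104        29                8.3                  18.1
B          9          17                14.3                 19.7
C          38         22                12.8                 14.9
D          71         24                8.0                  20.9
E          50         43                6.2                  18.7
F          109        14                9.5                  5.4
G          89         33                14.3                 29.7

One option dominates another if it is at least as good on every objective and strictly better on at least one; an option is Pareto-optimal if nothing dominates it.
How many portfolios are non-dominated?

A: dominated by C (fees 38≤104, max drawdown 22≤29, expected return 12.8≥8.3, volatility 14.9≤18.1).
B: not dominated (best fees).
C: not dominated.
D: dominated by B (fees 9≤71, max drawdown 17≤24, expected return 14.3≥8.0, volatility 19.7≤20.9).
E: dominated by C (fees 38≤50, max drawdown 22≤43, expected return 12.8≥6.2, volatility 14.9≤18.7).
F: not dominated (best max drawdown).
G: dominated by B (fees 9≤89, max drawdown 17≤33, expected return 14.3≥14.3, volatility 19.7≤29.7).
Pareto-optimal: B, C, F → 3.

3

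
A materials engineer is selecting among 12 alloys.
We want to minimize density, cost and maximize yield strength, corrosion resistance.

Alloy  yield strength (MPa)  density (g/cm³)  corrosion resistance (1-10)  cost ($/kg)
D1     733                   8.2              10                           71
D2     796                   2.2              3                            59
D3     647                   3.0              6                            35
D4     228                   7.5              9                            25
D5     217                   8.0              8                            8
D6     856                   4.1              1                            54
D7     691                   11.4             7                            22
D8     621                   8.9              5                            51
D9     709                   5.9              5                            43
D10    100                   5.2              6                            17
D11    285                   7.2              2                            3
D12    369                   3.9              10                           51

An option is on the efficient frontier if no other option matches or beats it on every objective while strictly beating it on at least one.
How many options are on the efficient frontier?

11

D1: not dominated.
D2: not dominated (best density).
D3: not dominated.
D4: not dominated.
D5: not dominated.
D6: not dominated (best yield strength).
D7: not dominated.
D8: dominated by D3 (yield strength 647≥621, density 3.0≤8.9, corrosion resistance 6≥5, cost 35≤51).
D9: not dominated.
D10: not dominated.
D11: not dominated (best cost).
D12: not dominated.
Pareto-optimal: D1, D2, D3, D4, D5, D6, D7, D9, D10, D11, D12 → 11.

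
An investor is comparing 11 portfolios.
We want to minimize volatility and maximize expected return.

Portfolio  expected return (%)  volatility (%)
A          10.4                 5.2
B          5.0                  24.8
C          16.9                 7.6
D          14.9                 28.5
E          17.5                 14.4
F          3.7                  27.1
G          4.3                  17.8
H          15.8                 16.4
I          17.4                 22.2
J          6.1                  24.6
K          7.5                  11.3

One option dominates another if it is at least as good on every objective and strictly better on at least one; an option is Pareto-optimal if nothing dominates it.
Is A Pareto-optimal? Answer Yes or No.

Yes

B: worse on expected return (5.0 vs 10.4).
C: worse on volatility (7.6 vs 5.2).
D: worse on volatility (28.5 vs 5.2).
E: worse on volatility (14.4 vs 5.2).
F: worse on expected return (3.7 vs 10.4).
G: worse on expected return (4.3 vs 10.4).
H: worse on volatility (16.4 vs 5.2).
I: worse on volatility (22.2 vs 5.2).
J: worse on expected return (6.1 vs 10.4).
K: worse on expected return (7.5 vs 10.4).
No option is at least as good as A on every objective and strictly better on one.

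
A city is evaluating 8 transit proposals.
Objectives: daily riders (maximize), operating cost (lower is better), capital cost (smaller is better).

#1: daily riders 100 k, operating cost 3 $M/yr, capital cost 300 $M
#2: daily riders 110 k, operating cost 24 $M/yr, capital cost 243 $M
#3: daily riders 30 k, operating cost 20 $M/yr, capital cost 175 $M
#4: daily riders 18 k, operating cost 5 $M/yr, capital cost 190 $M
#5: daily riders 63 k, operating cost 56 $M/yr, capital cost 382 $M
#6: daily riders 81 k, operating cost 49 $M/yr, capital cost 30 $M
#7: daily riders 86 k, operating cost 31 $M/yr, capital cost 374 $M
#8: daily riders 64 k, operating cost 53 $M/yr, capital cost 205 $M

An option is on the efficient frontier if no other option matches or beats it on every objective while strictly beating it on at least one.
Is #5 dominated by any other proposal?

#1 vs #5: daily riders 100≥63, operating cost 3≤56, capital cost 300≤382 — #1 is at least as good on every objective and strictly better on at least one, so #1 dominates #5.

Yes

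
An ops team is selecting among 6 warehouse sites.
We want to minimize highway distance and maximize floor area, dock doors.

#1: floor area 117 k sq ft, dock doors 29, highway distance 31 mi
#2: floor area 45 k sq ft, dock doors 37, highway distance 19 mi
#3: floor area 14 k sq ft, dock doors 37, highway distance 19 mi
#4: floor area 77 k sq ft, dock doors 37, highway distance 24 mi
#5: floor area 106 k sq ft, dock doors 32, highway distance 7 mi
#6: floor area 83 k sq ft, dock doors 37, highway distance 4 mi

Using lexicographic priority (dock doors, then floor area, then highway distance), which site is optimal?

#6

First maximize dock doors: best is 37, kept {#2, #3, #4, #6}.
Then maximize floor area: best is 83, kept {#6}.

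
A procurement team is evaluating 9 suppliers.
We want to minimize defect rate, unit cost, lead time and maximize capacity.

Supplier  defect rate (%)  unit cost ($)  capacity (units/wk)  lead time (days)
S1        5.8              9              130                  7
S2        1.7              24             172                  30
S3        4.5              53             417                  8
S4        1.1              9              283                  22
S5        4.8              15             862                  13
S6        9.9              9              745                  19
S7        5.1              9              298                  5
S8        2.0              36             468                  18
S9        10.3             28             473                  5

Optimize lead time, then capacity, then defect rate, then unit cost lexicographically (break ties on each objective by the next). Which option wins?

First minimize lead time: best is 5, kept {S7, S9}.
Then maximize capacity: best is 473, kept {S9}.

S9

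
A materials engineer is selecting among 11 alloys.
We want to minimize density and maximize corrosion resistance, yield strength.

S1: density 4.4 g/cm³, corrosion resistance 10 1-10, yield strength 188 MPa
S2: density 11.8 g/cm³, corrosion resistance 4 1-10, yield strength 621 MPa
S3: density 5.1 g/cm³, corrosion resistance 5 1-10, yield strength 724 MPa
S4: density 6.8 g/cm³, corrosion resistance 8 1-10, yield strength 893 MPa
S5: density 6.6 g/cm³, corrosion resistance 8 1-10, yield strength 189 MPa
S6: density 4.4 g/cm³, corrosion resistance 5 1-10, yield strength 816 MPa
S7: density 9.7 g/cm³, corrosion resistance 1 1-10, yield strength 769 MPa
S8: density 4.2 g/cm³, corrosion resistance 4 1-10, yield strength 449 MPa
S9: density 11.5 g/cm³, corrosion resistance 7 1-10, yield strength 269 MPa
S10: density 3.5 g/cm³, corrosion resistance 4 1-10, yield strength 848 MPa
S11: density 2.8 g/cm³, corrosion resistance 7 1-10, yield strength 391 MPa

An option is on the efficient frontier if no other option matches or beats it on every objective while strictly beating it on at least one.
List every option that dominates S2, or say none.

S3, S4, S6, S10

S3: density 5.1≤11.8, corrosion resistance 5≥4, yield strength 724≥621 — dominates S2.
S4: density 6.8≤11.8, corrosion resistance 8≥4, yield strength 893≥621 — dominates S2.
S6: density 4.4≤11.8, corrosion resistance 5≥4, yield strength 816≥621 — dominates S2.
S10: density 3.5≤11.8, corrosion resistance 4≥4, yield strength 848≥621 — dominates S2.
Others (S1, S5, S7, S8, S9, S11) are each worse than S2 on at least one objective.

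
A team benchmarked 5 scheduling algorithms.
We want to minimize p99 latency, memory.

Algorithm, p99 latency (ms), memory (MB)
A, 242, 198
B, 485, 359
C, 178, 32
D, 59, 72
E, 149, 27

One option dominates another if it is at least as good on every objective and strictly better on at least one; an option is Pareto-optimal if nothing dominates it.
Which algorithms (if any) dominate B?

A, C, D, E

A: p99 latency 242≤485, memory 198≤359 — dominates B.
C: p99 latency 178≤485, memory 32≤359 — dominates B.
D: p99 latency 59≤485, memory 72≤359 — dominates B.
E: p99 latency 149≤485, memory 27≤359 — dominates B.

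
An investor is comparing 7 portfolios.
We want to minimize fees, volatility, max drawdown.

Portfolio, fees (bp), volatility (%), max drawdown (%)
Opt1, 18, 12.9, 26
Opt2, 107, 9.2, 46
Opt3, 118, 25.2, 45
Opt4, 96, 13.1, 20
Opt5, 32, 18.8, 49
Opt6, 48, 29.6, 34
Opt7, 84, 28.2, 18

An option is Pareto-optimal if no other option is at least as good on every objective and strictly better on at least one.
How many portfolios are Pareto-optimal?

Opt1: not dominated (best fees).
Opt2: not dominated (best volatility).
Opt3: dominated by Opt1 (fees 18≤118, volatility 12.9≤25.2, max drawdown 26≤45).
Opt4: not dominated.
Opt5: dominated by Opt1 (fees 18≤32, volatility 12.9≤18.8, max drawdown 26≤49).
Opt6: dominated by Opt1 (fees 18≤48, volatility 12.9≤29.6, max drawdown 26≤34).
Opt7: not dominated (best max drawdown).
Pareto-optimal: Opt1, Opt2, Opt4, Opt7 → 4.

4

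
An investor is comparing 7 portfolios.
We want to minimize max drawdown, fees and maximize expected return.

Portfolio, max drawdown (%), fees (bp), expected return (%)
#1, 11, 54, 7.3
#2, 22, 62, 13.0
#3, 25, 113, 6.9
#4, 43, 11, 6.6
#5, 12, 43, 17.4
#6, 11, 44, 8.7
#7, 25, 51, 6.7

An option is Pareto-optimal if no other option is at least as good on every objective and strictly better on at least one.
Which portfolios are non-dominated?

#4, #5, #6

#1: dominated by #6 (max drawdown 11≤11, fees 44≤54, expected return 8.7≥7.3).
#2: dominated by #5 (max drawdown 12≤22, fees 43≤62, expected return 17.4≥13.0).
#3: dominated by #1 (max drawdown 11≤25, fees 54≤113, expected return 7.3≥6.9).
#4: not dominated (best fees).
#5: not dominated (best expected return).
#6: not dominated.
#7: dominated by #5 (max drawdown 12≤25, fees 43≤51, expected return 17.4≥6.7).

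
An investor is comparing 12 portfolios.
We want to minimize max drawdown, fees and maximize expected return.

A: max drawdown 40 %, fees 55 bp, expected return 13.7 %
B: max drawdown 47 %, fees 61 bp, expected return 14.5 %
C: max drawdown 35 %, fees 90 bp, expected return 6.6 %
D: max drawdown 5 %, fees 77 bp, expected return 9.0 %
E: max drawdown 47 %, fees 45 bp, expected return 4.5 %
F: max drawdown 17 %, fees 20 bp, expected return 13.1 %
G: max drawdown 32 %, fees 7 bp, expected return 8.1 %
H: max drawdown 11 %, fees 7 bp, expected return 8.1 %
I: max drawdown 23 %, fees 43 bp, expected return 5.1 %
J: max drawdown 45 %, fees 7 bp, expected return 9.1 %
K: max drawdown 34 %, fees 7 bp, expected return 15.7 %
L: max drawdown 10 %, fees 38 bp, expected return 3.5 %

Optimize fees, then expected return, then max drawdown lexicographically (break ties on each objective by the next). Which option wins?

K

First minimize fees: best is 7, kept {G, H, J, K}.
Then maximize expected return: best is 15.7, kept {K}.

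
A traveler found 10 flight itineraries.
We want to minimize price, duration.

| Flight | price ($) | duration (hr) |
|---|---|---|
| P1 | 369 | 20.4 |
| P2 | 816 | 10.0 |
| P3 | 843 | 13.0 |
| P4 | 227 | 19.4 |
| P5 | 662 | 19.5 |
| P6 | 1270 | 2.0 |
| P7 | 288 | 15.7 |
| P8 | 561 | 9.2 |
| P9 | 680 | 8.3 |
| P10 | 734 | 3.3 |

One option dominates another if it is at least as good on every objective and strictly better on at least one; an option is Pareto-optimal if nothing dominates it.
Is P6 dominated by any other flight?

No

P1: worse on duration (20.4 vs 2.0).
P2: worse on duration (10.0 vs 2.0).
P3: worse on duration (13.0 vs 2.0).
P4: worse on duration (19.4 vs 2.0).
P5: worse on duration (19.5 vs 2.0).
P7: worse on duration (15.7 vs 2.0).
P8: worse on duration (9.2 vs 2.0).
P9: worse on duration (8.3 vs 2.0).
P10: worse on duration (3.3 vs 2.0).
No option is at least as good as P6 on every objective and strictly better on one.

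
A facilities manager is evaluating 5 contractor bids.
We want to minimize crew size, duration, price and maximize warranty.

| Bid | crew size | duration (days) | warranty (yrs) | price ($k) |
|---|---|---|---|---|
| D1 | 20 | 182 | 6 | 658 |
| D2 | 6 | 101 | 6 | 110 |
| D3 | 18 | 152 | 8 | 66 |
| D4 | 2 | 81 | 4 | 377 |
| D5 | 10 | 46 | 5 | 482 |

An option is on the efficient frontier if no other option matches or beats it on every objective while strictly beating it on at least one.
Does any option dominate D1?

D2 vs D1: crew size 6≤20, duration 101≤182, warranty 6≥6, price 110≤658 — D2 is at least as good on every objective and strictly better on at least one, so D2 dominates D1.

Yes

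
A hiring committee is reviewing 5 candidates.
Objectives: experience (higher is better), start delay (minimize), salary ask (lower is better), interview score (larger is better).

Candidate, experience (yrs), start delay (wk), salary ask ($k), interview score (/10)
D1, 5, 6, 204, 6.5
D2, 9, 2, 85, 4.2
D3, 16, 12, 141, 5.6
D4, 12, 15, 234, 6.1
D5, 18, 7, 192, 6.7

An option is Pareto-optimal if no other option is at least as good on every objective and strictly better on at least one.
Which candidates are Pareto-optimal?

D1: not dominated.
D2: not dominated (best start delay).
D3: not dominated.
D4: dominated by D5 (experience 18≥12, start delay 7≤15, salary ask 192≤234, interview score 6.7≥6.1).
D5: not dominated (best experience).

D1, D2, D3, D5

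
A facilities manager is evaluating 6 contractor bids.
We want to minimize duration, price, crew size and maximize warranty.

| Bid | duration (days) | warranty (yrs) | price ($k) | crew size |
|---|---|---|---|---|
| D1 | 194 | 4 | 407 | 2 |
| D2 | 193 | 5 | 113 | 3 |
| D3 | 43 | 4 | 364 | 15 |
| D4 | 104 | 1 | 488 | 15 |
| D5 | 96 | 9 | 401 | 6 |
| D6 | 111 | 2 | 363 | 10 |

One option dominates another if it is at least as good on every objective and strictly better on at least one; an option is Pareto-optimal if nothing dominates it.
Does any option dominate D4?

Yes

D3 vs D4: duration 43≤104, warranty 4≥1, price 364≤488, crew size 15≤15 — D3 is at least as good on every objective and strictly better on at least one, so D3 dominates D4.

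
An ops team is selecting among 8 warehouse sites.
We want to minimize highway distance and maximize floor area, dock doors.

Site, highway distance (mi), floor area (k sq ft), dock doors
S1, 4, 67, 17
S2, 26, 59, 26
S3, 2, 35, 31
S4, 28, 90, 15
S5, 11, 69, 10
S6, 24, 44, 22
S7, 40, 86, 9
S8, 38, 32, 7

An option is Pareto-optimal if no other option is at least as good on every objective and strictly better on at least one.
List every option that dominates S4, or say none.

none

S1: worse on floor area (67 vs 90).
S2: worse on floor area (59 vs 90).
S3: worse on floor area (35 vs 90).
S5: worse on floor area (69 vs 90).
S6: worse on floor area (44 vs 90).
S7: worse on highway distance (40 vs 28).
S8: worse on highway distance (38 vs 28).
No option dominates S4.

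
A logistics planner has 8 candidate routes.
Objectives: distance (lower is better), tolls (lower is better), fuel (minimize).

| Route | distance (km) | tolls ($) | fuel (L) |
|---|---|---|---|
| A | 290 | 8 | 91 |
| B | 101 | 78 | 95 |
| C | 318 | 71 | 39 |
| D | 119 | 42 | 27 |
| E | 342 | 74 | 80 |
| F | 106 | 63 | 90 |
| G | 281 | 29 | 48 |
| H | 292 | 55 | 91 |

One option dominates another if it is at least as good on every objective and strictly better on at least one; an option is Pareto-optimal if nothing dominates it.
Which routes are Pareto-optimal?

A: not dominated (best tolls).
B: not dominated (best distance).
C: dominated by D (distance 119≤318, tolls 42≤71, fuel 27≤39).
D: not dominated (best fuel).
E: dominated by C (distance 318≤342, tolls 71≤74, fuel 39≤80).
F: not dominated.
G: not dominated.
H: dominated by A (distance 290≤292, tolls 8≤55, fuel 91≤91).

A, B, D, F, G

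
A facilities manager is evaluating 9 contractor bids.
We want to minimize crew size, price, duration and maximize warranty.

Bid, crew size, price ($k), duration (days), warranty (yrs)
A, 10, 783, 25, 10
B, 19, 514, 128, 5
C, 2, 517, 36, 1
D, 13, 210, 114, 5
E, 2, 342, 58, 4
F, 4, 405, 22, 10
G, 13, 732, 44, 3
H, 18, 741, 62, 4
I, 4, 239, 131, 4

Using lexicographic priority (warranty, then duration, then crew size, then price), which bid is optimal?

First maximize warranty: best is 10, kept {A, F}.
Then minimize duration: best is 22, kept {F}.

F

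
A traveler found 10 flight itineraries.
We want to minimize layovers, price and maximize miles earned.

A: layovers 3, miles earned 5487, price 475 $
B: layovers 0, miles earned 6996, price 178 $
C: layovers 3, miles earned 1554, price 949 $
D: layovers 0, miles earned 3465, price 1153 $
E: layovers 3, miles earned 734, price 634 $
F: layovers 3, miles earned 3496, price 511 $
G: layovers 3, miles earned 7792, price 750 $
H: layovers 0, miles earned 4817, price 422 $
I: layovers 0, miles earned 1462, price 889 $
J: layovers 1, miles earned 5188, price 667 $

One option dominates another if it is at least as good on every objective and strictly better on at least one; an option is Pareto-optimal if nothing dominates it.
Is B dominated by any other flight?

No

A: worse on layovers (3 vs 0).
C: worse on layovers (3 vs 0).
D: worse on miles earned (3465 vs 6996).
E: worse on layovers (3 vs 0).
F: worse on layovers (3 vs 0).
G: worse on layovers (3 vs 0).
H: worse on miles earned (4817 vs 6996).
I: worse on miles earned (1462 vs 6996).
J: worse on layovers (1 vs 0).
No option is at least as good as B on every objective and strictly better on one.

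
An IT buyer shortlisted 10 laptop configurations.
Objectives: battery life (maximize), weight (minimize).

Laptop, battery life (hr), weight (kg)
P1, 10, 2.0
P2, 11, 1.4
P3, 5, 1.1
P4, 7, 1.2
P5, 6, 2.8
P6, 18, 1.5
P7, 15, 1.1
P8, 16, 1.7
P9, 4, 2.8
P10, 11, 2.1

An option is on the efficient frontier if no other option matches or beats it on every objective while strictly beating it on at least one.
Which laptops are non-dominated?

P1: dominated by P2 (battery life 11≥10, weight 1.4≤2.0).
P2: dominated by P7 (battery life 15≥11, weight 1.1≤1.4).
P3: dominated by P7 (battery life 15≥5, weight 1.1≤1.1).
P4: dominated by P7 (battery life 15≥7, weight 1.1≤1.2).
P5: dominated by P1 (battery life 10≥6, weight 2.0≤2.8).
P6: not dominated (best battery life).
P7: not dominated.
P8: dominated by P6 (battery life 18≥16, weight 1.5≤1.7).
P9: dominated by P1 (battery life 10≥4, weight 2.0≤2.8).
P10: dominated by P2 (battery life 11≥11, weight 1.4≤2.1).

P6, P7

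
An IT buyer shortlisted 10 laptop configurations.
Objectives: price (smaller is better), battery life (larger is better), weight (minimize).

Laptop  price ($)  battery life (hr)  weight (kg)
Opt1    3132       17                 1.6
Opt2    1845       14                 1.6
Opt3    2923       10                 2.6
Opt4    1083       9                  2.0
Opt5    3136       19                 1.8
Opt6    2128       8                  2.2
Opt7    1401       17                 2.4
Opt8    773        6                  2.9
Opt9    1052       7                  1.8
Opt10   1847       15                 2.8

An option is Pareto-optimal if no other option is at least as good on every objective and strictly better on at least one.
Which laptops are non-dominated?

Opt1: not dominated.
Opt2: not dominated.
Opt3: dominated by Opt2 (price 1845≤2923, battery life 14≥10, weight 1.6≤2.6).
Opt4: not dominated.
Opt5: not dominated (best battery life).
Opt6: dominated by Opt2 (price 1845≤2128, battery life 14≥8, weight 1.6≤2.2).
Opt7: not dominated.
Opt8: not dominated (best price).
Opt9: not dominated.
Opt10: dominated by Opt7 (price 1401≤1847, battery life 17≥15, weight 2.4≤2.8).

Opt1, Opt2, Opt4, Opt5, Opt7, Opt8, Opt9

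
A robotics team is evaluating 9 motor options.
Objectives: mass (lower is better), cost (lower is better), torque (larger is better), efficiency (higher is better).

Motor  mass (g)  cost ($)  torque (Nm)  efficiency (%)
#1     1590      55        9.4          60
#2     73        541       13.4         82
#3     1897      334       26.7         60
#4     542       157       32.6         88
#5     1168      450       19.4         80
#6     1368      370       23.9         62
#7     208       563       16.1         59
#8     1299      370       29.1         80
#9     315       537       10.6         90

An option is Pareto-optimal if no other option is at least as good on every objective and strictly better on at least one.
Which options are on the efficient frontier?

#1: not dominated (best cost).
#2: not dominated (best mass).
#3: dominated by #4 (mass 542≤1897, cost 157≤334, torque 32.6≥26.7, efficiency 88≥60).
#4: not dominated (best torque).
#5: dominated by #4 (mass 542≤1168, cost 157≤450, torque 32.6≥19.4, efficiency 88≥80).
#6: dominated by #4 (mass 542≤1368, cost 157≤370, torque 32.6≥23.9, efficiency 88≥62).
#7: not dominated.
#8: dominated by #4 (mass 542≤1299, cost 157≤370, torque 32.6≥29.1, efficiency 88≥80).
#9: not dominated (best efficiency).

#1, #2, #4, #7, #9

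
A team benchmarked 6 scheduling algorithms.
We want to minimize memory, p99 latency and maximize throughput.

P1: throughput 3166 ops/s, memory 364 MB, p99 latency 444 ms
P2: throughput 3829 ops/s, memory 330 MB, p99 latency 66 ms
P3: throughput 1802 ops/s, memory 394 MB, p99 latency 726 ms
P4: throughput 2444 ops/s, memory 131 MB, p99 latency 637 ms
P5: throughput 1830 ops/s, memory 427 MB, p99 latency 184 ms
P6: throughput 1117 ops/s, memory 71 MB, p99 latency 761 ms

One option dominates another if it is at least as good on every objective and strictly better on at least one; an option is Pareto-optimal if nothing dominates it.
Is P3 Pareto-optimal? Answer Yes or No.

P1 vs P3: throughput 3166≥1802, memory 364≤394, p99 latency 444≤726 — P1 is at least as good on every objective and strictly better on at least one, so P1 dominates P3.

No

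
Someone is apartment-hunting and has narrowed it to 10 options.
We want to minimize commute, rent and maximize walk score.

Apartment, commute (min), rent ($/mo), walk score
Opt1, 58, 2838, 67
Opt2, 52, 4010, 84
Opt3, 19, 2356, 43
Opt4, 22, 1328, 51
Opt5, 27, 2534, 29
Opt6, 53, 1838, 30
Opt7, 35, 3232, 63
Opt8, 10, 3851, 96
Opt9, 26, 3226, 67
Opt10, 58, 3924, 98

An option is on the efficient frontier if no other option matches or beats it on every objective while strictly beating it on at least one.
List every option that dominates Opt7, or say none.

Opt9

Opt9: commute 26≤35, rent 3226≤3232, walk score 67≥63 — dominates Opt7.
Others (Opt1, Opt2, Opt3, Opt4, Opt5, Opt6, Opt8, Opt10) are each worse than Opt7 on at least one objective.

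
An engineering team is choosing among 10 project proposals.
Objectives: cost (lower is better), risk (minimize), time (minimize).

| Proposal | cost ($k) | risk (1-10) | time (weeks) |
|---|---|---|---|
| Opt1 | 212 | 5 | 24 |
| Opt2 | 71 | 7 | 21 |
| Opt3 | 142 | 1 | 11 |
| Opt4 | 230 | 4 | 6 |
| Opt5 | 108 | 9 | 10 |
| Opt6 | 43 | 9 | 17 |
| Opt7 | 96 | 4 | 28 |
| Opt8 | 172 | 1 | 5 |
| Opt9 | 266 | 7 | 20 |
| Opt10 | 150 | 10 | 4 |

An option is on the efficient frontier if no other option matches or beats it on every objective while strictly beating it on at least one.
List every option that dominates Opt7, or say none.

Opt1: worse on cost (212 vs 96).
Opt2: worse on risk (7 vs 4).
Opt3: worse on cost (142 vs 96).
Opt4: worse on cost (230 vs 96).
Opt5: worse on cost (108 vs 96).
Opt6: worse on risk (9 vs 4).
Opt8: worse on cost (172 vs 96).
Opt9: worse on cost (266 vs 96).
Opt10: worse on cost (150 vs 96).
No option dominates Opt7.

none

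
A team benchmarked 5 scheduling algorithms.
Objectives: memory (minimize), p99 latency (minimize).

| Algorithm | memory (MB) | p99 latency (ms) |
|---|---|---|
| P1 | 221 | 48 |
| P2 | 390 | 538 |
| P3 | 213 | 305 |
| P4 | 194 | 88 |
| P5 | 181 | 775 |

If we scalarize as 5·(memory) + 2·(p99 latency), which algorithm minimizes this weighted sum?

P1: 5·221 + 2·48 = 1201
P2: 5·390 + 2·538 = 3026
P3: 5·213 + 2·305 = 1675
P4: 5·194 + 2·88 = 1146
P5: 5·181 + 2·775 = 2455
Lowest: P4 at 1146.

P4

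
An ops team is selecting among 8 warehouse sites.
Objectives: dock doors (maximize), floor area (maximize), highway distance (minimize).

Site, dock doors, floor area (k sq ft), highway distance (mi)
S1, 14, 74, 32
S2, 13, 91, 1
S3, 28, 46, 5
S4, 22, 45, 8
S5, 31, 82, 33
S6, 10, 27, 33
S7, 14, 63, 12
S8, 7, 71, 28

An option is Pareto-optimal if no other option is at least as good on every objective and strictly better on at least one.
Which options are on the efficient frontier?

S1, S2, S3, S5, S7

S1: not dominated.
S2: not dominated (best floor area).
S3: not dominated.
S4: dominated by S3 (dock doors 28≥22, floor area 46≥45, highway distance 5≤8).
S5: not dominated (best dock doors).
S6: dominated by S1 (dock doors 14≥10, floor area 74≥27, highway distance 32≤33).
S7: not dominated.
S8: dominated by S2 (dock doors 13≥7, floor area 91≥71, highway distance 1≤28).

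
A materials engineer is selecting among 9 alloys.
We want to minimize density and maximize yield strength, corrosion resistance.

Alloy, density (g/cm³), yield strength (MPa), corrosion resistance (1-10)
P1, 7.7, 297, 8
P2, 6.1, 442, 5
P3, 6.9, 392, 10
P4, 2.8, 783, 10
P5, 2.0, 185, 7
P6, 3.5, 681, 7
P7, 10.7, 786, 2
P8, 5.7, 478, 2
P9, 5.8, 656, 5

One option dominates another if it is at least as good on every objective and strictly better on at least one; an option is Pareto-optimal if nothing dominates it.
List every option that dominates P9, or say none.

P4: density 2.8≤5.8, yield strength 783≥656, corrosion resistance 10≥5 — dominates P9.
P6: density 3.5≤5.8, yield strength 681≥656, corrosion resistance 7≥5 — dominates P9.
Others (P1, P2, P3, P5, P7, P8) are each worse than P9 on at least one objective.

P4, P6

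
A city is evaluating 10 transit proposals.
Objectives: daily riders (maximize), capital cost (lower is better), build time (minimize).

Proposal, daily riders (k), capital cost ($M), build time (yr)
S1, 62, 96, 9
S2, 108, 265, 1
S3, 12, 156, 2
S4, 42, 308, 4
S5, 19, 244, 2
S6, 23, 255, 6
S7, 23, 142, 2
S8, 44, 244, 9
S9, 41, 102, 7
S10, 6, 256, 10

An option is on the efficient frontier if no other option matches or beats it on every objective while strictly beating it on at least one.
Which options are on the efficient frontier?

S1, S2, S7, S9

S1: not dominated (best capital cost).
S2: not dominated (best daily riders).
S3: dominated by S7 (daily riders 23≥12, capital cost 142≤156, build time 2≤2).
S4: dominated by S2 (daily riders 108≥42, capital cost 265≤308, build time 1≤4).
S5: dominated by S7 (daily riders 23≥19, capital cost 142≤244, build time 2≤2).
S6: dominated by S7 (daily riders 23≥23, capital cost 142≤255, build time 2≤6).
S7: not dominated.
S8: dominated by S1 (daily riders 62≥44, capital cost 96≤244, build time 9≤9).
S9: not dominated.
S10: dominated by S1 (daily riders 62≥6, capital cost 96≤256, build time 9≤10).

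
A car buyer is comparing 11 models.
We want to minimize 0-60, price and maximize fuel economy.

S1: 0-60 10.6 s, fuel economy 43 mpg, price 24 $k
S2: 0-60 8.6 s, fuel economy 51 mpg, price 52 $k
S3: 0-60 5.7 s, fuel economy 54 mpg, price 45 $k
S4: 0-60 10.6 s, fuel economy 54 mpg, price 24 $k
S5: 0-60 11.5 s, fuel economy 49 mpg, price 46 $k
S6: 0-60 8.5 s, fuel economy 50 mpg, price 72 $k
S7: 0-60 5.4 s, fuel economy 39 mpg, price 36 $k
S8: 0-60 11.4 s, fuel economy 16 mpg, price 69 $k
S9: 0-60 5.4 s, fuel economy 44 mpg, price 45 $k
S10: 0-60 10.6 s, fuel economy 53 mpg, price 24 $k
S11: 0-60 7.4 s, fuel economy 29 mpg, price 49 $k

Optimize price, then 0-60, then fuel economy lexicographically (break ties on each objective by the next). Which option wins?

First minimize price: best is 24, kept {S1, S4, S10}.
Then minimize 0-60: best is 10.6, kept {S1, S4, S10}.
Then maximize fuel economy: best is 54, kept {S4}.

S4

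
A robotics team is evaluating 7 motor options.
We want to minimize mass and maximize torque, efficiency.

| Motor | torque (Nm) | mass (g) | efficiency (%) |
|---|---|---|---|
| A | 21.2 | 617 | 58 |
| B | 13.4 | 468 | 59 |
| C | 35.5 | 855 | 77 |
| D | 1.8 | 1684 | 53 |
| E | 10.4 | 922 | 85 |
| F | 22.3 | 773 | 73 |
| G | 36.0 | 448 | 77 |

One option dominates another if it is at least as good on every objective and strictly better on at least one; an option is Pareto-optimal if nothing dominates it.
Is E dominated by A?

No

A vs E: A is worse on efficiency (58 vs 85), so it does not dominate E.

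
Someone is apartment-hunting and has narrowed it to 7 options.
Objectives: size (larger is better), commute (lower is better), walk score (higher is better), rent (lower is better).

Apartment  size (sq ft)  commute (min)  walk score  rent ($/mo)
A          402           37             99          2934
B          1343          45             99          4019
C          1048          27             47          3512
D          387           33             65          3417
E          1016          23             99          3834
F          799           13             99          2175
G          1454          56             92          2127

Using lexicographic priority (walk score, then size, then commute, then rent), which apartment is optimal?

B

First maximize walk score: best is 99, kept {A, B, E, F}.
Then maximize size: best is 1343, kept {B}.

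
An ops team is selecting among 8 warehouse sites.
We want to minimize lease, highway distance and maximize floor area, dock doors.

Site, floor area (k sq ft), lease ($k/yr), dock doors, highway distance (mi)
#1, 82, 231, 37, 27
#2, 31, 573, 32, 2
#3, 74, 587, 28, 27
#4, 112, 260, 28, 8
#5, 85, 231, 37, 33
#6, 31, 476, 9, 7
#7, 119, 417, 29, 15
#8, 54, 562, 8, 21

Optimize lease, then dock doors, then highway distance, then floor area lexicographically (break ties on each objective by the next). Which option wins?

#1

First minimize lease: best is 231, kept {#1, #5}.
Then maximize dock doors: best is 37, kept {#1, #5}.
Then minimize highway distance: best is 27, kept {#1}.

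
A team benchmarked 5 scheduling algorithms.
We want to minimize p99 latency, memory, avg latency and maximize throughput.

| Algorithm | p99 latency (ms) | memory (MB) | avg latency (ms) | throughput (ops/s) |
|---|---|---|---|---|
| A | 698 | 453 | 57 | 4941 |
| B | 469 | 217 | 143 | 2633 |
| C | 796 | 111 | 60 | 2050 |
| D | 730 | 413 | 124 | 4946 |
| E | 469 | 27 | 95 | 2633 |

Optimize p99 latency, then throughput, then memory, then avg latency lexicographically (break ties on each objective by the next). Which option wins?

E

First minimize p99 latency: best is 469, kept {B, E}.
Then maximize throughput: best is 2633, kept {B, E}.
Then minimize memory: best is 27, kept {E}.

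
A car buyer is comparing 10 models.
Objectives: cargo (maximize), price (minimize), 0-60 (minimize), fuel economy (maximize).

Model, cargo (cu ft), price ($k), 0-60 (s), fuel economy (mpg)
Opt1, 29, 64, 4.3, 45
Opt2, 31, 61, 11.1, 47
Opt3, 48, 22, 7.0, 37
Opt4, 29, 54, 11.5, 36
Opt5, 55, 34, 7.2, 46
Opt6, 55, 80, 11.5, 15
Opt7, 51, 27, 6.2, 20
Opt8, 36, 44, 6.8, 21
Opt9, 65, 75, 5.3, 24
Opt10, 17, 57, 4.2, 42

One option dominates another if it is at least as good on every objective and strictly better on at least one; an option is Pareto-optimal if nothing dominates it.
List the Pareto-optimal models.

Opt1: not dominated.
Opt2: not dominated (best fuel economy).
Opt3: not dominated (best price).
Opt4: dominated by Opt3 (cargo 48≥29, price 22≤54, 0-60 7.0≤11.5, fuel economy 37≥36).
Opt5: not dominated.
Opt6: dominated by Opt5 (cargo 55≥55, price 34≤80, 0-60 7.2≤11.5, fuel economy 46≥15).
Opt7: not dominated.
Opt8: not dominated.
Opt9: not dominated (best cargo).
Opt10: not dominated (best 0-60).

Opt1, Opt2, Opt3, Opt5, Opt7, Opt8, Opt9, Opt10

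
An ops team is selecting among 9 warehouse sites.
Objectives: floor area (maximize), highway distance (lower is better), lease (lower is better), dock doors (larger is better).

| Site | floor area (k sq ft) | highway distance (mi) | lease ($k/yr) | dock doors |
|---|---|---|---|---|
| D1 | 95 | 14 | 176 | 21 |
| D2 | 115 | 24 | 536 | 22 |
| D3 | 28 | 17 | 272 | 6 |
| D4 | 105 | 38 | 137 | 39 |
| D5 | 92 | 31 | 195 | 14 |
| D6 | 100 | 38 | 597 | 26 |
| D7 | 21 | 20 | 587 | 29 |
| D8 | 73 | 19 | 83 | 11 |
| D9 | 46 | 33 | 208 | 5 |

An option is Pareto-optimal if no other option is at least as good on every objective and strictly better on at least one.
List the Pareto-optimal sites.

D1: not dominated (best highway distance).
D2: not dominated (best floor area).
D3: dominated by D1 (floor area 95≥28, highway distance 14≤17, lease 176≤272, dock doors 21≥6).
D4: not dominated (best dock doors).
D5: dominated by D1 (floor area 95≥92, highway distance 14≤31, lease 176≤195, dock doors 21≥14).
D6: dominated by D4 (floor area 105≥100, highway distance 38≤38, lease 137≤597, dock doors 39≥26).
D7: not dominated.
D8: not dominated (best lease).
D9: dominated by D1 (floor area 95≥46, highway distance 14≤33, lease 176≤208, dock doors 21≥5).

D1, D2, D4, D7, D8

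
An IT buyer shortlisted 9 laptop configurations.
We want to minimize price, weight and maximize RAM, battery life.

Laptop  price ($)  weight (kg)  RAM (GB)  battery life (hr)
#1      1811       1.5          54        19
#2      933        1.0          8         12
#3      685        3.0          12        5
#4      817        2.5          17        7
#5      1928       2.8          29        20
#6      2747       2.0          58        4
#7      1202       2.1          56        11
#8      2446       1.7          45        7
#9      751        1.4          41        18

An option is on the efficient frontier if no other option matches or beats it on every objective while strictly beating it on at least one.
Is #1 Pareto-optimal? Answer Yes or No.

Yes

#2: worse on RAM (8 vs 54).
#3: worse on weight (3.0 vs 1.5).
#4: worse on weight (2.5 vs 1.5).
#5: worse on price (1928 vs 1811).
#6: worse on price (2747 vs 1811).
#7: worse on weight (2.1 vs 1.5).
#8: worse on price (2446 vs 1811).
#9: worse on RAM (41 vs 54).
No option is at least as good as #1 on every objective and strictly better on one.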